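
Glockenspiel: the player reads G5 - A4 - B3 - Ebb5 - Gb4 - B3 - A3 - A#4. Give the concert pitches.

G7 A6 B5 Ebb7 Gb6 B5 A5 A#6

The glockenspiel sounds a perfect fifteenth above written, so transpose each written note up a perfect fifteenth.
G5 -> G7
A4 -> A6
B3 -> B5
Ebb5 -> Ebb7
Gb4 -> Gb6
B3 -> B5
A3 -> A5
A#4 -> A#6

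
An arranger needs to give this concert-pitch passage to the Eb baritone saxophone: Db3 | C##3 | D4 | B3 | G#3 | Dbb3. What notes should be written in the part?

Bb4 A##4 B5 G#5 E#5 Bbb4

Written C4 sounds as Eb2 on the Eb baritone saxophone, so concert pitches are written a major thirteenth up.
Db3 -> Bb4
C##3 -> A##4
D4 -> B5
B3 -> G#5
G#3 -> E#5
Dbb3 -> Bbb4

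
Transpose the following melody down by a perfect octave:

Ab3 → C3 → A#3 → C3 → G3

A perfect octave down from Ab3 gives Ab2.
C3: an octave down reaches C, and 12 semitones makes it C2.
A perfect octave down from A#3 gives A#2.
C3 down a perfect octave is C2.
G3: an octave down reaches G, and 12 semitones makes it G2.

Ab2 C2 A#2 C2 G2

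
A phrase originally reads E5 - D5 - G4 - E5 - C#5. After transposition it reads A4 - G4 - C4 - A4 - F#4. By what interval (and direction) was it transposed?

Take the first pair: E5 → A4. E to A spans 5 letter names, so the interval is some kind of fifth.
A4 to E5 is 7 semitones, which makes it a perfect fifth; the second version is lower, so the direction is down.
Checking another pair — C#5 → F#4 — gives the same interval.

down a perfect fifth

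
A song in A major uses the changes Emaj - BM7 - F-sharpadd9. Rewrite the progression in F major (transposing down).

A major down to F major is a major third; each chord root moves by that interval while the quality stays the same.
Emaj: root E down a major third → C, giving Cmaj.
BM7: root B down a major third → G, giving GM7.
F-sharpadd9: root F-sharp down a major third → D, giving Dadd9.

Cmaj GM7 Dadd9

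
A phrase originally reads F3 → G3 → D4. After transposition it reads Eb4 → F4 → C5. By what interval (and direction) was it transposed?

From F3 to Eb4 is 7 letter names — a seventh of some quality.
F3 to Eb4 is 10 semitones, which makes it a minor seventh; the second version is higher, so the direction is up.
Checking another pair — D4 → C5 — gives the same interval.

up a minor seventh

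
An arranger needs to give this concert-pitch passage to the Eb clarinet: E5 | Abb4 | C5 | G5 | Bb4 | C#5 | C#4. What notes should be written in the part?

The Eb clarinet sounds a minor third above written, so the written part must be a minor third below concert — transpose each note down.
E5 becomes C#5
Abb4 becomes Fb4
C5 becomes A4
G5 becomes E5
Bb4 becomes G4
C#5 becomes A#4
C#4 becomes A#3

C#5 Fb4 A4 E5 G4 A#4 A#3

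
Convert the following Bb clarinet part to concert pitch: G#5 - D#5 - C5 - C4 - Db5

F#5 C#5 Bb4 Bb3 Cb5

Written C4 on the Bb clarinet sounds as Bb3, a major second lower; apply that shift to every note.
G#5 -> F#5
D#5 -> C#5
C5 -> Bb4
C4 -> Bb3
Db5 -> Cb5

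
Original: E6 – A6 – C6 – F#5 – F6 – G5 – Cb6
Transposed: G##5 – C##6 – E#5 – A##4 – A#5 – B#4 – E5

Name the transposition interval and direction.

From E6 to G##5 is 6 letter names — a sixth of some quality.
G##5 to E6 is 7 semitones, which makes it a diminished sixth; the second version is lower, so the direction is down.
Checking another pair — Cb6 → E5 — gives the same interval.

down a diminished sixth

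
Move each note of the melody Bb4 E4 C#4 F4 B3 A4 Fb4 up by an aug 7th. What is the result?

Bb4 → A#5
E4 → D##5
C#4 → B##4
F4 → E#5
B3 → A##4
A4 → G##5
Fb4 → E5

A#5 D##5 B##4 E#5 A##4 G##5 E5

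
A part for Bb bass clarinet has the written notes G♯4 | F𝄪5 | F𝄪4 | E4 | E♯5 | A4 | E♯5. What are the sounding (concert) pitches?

F#3 E#4 E#3 D3 D#4 G3 D#4

The Bb bass clarinet sounds a major ninth below written, so transpose each written note down a major ninth.
G#4 → F#3
F##5 → E#4
F##4 → E#3
E4 → D3
E#5 → D#4
A4 → G3
E#5 → D#4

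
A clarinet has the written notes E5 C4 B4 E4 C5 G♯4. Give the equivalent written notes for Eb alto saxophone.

First find concert pitch: the A clarinet sounds a minor third below written, so E5 C4 B4 E4 C5 G♯4 sounds C#5 A3 G#4 C#4 A4 E#4.
Then write for Eb alto saxophone: it sounds a major sixth below written, so the part must be a major sixth above concert.
C#5 → A#5
A3 → F#4
G#4 → E#5
C#4 → A#4
A4 → F#5
E#4 → C##5

A#5 F#4 E#5 A#4 F#5 C##5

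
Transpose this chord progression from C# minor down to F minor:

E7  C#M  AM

Ab7 FM DbM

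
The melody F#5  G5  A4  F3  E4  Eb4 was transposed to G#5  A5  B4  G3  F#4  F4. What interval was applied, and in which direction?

Take the first pair: F#5 → G#5. F to G spans 2 letter names, so the interval is some kind of second.
F#5 to G#5 is 2 semitones, which makes it a major second; the second version is higher, so the direction is up.
Checking another pair — Eb4 → F4 — gives the same interval.

up a major second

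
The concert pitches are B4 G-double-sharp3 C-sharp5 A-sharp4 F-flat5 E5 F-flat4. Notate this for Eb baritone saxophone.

The Eb baritone saxophone sounds a major thirteenth below written, so the written part must be a major thirteenth above concert — transpose each note up.
B4 → G#6
G##3 → E##5
C#5 → A#6
A#4 → F##6
Fb5 → Db7
E5 → C#7
Fb4 → Db6

G#6 E##5 A#6 F##6 Db7 C#7 Db6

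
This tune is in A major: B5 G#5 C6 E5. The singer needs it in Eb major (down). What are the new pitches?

F5 D5 Gb5 Bb4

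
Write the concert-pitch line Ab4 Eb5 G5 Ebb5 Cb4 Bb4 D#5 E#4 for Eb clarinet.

F4 C5 E5 Cb5 Ab3 G4 B#4 C##4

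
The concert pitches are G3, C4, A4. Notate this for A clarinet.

The A clarinet sounds a minor third below written, so the written part must be a minor third above concert — transpose each note up.
G3 gives Bb3
C4 gives Eb4
A4 gives C5

Bb3 Eb4 C5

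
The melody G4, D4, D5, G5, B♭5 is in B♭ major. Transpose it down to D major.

B♭ major to D major down is a minor sixth, so every note moves down by that interval.
G4 becomes B3
D4 becomes F#3
D5 becomes F#4
G5 becomes B4
Bb5 becomes D5

B3 F#3 F#4 B4 D5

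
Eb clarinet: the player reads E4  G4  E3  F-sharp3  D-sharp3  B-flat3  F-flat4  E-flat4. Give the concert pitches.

G4 Bb4 G3 A3 F#3 Db4 Abb4 Gb4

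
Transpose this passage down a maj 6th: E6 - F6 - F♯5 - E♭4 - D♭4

G5 Ab5 A4 Gb3 Fb3

E6 gives G5
F6 gives Ab5
F#5 gives A4
Eb4 gives Gb3
Db4 gives Fb3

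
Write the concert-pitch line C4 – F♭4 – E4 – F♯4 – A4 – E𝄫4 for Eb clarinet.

A3 Db4 C#4 D#4 F#4 Cb4

Written C4 sounds as Eb4 on the Eb clarinet, so concert pitches are written a minor third down.
C4 to A3
Fb4 to Db4
E4 to C#4
F#4 to D#4
A4 to F#4
Ebb4 to Cb4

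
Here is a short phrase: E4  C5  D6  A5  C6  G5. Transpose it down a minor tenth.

C#3 A3 B4 F#4 A4 E4

E4 gives C#3
C5 gives A3
D6 gives B4
A5 gives F#4
C6 gives A4
G5 gives E4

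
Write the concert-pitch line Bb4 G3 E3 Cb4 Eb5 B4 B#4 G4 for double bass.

Bb5 G4 E4 Cb5 Eb6 B5 B#5 G5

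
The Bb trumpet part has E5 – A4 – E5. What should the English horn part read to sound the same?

First find concert pitch: the Bb trumpet sounds a major second below written, so E5 A4 E5 sounds D5 G4 D5.
Then write for English horn: it sounds a perfect fifth below written, so the part must be a perfect fifth above concert.
D5 → A5
G4 → D5
D5 → A5

A5 D5 A5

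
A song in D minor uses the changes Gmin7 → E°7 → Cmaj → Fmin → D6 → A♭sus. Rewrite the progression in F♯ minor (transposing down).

D minor down to F♯ minor is a minor sixth; each chord root moves by that interval while the quality stays the same.
Gmin7: root G down a minor sixth → B, giving Bmin7.
E°7: root E down a minor sixth → G#, giving G#°7.
Cmaj: root C down a minor sixth → E, giving Emaj.
Fmin: root F down a minor sixth → A, giving Amin.
D6: root D down a minor sixth → F#, giving F#6.
A♭sus: root A♭ down a minor sixth → C, giving Csus.

Bmin7 G#°7 Emaj Amin F#6 Csus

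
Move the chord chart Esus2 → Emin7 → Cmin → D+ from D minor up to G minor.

Asus2 Amin7 Fmin G+

D minor up to G minor is a perfect fourth; each chord root moves by that interval while the quality stays the same.
Esus2: root E up a perfect fourth → A, giving Asus2.
Emin7: root E up a perfect fourth → A, giving Amin7.
Cmin: root C up a perfect fourth → F, giving Fmin.
D+: root D up a perfect fourth → G, giving G+.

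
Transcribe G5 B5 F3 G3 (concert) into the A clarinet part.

Bb5 D6 Ab3 Bb3

The A clarinet sounds a minor third below written, so the written part must be a minor third above concert — transpose each note up.
G5 to Bb5
B5 to D6
F3 to Ab3
G3 to Bb3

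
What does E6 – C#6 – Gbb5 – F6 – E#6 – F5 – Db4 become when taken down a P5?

A5 F#5 Cbb5 Bb5 A#5 Bb4 Gb3

E6 gives A5
C#6 gives F#5
Gbb5 gives Cbb5
F6 gives Bb5
E#6 gives A#5
F5 gives Bb4
Db4 gives Gb3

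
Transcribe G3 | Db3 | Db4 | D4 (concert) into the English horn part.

The English horn sounds a perfect fifth below written, so the written part must be a perfect fifth above concert — transpose each note up.
G3 gives D4
Db3 gives Ab3
Db4 gives Ab4
D4 gives A4

D4 Ab3 Ab4 A4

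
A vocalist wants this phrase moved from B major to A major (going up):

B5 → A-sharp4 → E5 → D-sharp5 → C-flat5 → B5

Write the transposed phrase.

From B up to A is a minor seventh; apply that to each pitch.
B5 becomes A6
A#4 becomes G#5
E5 becomes D6
D#5 becomes C#6
Cb5 becomes Bbb5
B5 becomes A6

A6 G#5 D6 C#6 Bbb5 A6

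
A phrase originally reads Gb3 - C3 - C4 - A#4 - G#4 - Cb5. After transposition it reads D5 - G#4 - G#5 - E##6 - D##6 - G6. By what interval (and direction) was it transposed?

From Gb3 to D5 is 12 letter names — a twelfth of some quality.
Gb3 to D5 is 20 semitones, which makes it an augmented twelfth; the second version is higher, so the direction is up.
Checking another pair — Cb5 → G6 — gives the same interval.

up an augmented twelfth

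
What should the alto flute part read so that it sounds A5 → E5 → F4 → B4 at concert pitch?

D6 A5 Bb4 E5

The alto flute sounds a perfect fourth below written, so the written part must be a perfect fourth above concert — transpose each note up.
A5 -> D6
E5 -> A5
F4 -> Bb4
B4 -> E5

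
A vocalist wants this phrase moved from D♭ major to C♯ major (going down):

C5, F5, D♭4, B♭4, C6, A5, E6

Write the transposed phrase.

B#4 E#5 C#4 A#4 B#5 G##5 D##6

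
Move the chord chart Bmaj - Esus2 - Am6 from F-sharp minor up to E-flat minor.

F-sharp minor up to E-flat minor is a diminished seventh; each chord root moves by that interval while the quality stays the same.
Bmaj: root B up a diminished seventh → Ab, giving Abmaj.
Esus2: root E up a diminished seventh → Db, giving Dbsus2.
Am6: root A up a diminished seventh → Gb, giving Gbm6.

Abmaj Dbsus2 Gbm6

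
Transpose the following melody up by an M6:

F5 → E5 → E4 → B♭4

F5 gives D6
E5 gives C#6
E4 gives C#5
Bb4 gives G5

D6 C#6 C#5 G5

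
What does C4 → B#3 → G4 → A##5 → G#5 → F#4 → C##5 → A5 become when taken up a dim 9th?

C4 up a diminished ninth is Dbb5.
B#3 up a diminished ninth is C5.
G4 up a diminished ninth is Abb5.
A##5: a ninth up reaches B, and 12 semitones makes it B6.
A diminished ninth up from G#5 gives Ab6.
F#4: a ninth up reaches G, and 12 semitones makes it Gb5.
C##5 up a diminished ninth is D6.
A5: a ninth up reaches B, and 12 semitones makes it Bbb6.

Dbb5 C5 Abb5 B6 Ab6 Gb5 D6 Bbb6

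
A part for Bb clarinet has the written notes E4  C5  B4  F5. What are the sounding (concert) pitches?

D4 Bb4 A4 Eb5

Written C4 on the Bb clarinet sounds as Bb3, a major second lower; apply that shift to every note.
E4 → D4
C5 → Bb4
B4 → A4
F5 → Eb5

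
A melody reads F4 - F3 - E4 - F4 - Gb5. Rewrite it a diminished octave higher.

Fb5 Fb4 Eb5 Fb5 Gbb6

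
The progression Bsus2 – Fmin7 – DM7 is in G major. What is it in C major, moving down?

Esus2 Bbmin7 GM7

G major down to C major is a perfect fifth; each chord root moves by that interval while the quality stays the same.
Bsus2: root B down a perfect fifth → E, giving Esus2.
Fmin7: root F down a perfect fifth → Bb, giving Bbmin7.
DM7: root D down a perfect fifth → G, giving GM7.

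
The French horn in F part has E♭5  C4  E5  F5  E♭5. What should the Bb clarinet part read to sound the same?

First find concert pitch: the French horn in F sounds a perfect fifth below written, so E♭5 C4 E5 F5 E♭5 sounds Ab4 F3 A4 Bb4 Ab4.
Then write for Bb clarinet: it sounds a major second below written, so the part must be a major second above concert.
Ab4 → Bb4
F3 → G3
A4 → B4
Bb4 → C5
Ab4 → Bb4

Bb4 G3 B4 C5 Bb4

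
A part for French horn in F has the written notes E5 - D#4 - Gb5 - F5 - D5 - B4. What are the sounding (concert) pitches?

A4 G#3 Cb5 Bb4 G4 E4

Written C4 on the French horn in F sounds as F3, a perfect fifth lower; apply that shift to every note.
E5 to A4
D#4 to G#3
Gb5 to Cb5
F5 to Bb4
D5 to G4
B4 to E4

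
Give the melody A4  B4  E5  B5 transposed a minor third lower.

A4 down a minor third is F#4.
A minor third down from B4 gives G#4.
A minor third down from E5 gives C#5.
B5: a third down reaches G, and 3 semitones makes it G#5.

F#4 G#4 C#5 G#5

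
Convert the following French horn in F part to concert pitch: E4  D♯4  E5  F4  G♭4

The French horn in F sounds a perfect fifth below written, so transpose each written note down a perfect fifth.
E4 → A3
D#4 → G#3
E5 → A4
F4 → Bb3
Gb4 → Cb4

A3 G#3 A4 Bb3 Cb4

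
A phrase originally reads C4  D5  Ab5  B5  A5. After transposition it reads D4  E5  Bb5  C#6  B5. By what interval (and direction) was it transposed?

up a major second

From C4 to D4 is 2 letter names — a second of some quality.
C4 to D4 is 2 semitones, which makes it a major second; the second version is higher, so the direction is up.
Checking another pair — A5 → B5 — gives the same interval.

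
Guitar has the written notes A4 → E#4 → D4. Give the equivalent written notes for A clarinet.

C4 G#3 F3

First find concert pitch: the guitar sounds a perfect octave below written, so A4 E#4 D4 sounds A3 E#3 D3.
Then write for A clarinet: it sounds a minor third below written, so the part must be a minor third above concert.
A3 → C4
E#3 → G#3
D3 → F3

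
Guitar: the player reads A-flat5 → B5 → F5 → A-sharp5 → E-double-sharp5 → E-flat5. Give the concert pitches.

The guitar sounds a perfect octave below written, so transpose each written note down a perfect octave.
Ab5 to Ab4
B5 to B4
F5 to F4
A#5 to A#4
E##5 to E##4
Eb5 to Eb4

Ab4 B4 F4 A#4 E##4 Eb4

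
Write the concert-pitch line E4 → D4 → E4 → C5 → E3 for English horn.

The English horn sounds a perfect fifth below written, so the written part must be a perfect fifth above concert — transpose each note up.
E4 becomes B4
D4 becomes A4
E4 becomes B4
C5 becomes G5
E3 becomes B3

B4 A4 B4 G5 B3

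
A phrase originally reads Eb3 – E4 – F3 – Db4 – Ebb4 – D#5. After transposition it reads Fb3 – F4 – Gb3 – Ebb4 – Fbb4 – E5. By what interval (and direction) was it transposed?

From Eb3 to Fb3 is 2 letter names — a second of some quality.
Eb3 to Fb3 is 1 semitone, which makes it a minor second; the second version is higher, so the direction is up.
Checking another pair — D#5 → E5 — gives the same interval.

up a minor second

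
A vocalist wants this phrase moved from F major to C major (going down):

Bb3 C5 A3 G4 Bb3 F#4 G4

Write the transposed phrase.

From F down to C is a perfect fourth; apply that to each pitch.
Bb3 becomes F3
C5 becomes G4
A3 becomes E3
G4 becomes D4
Bb3 becomes F3
F#4 becomes C#4
G4 becomes D4

F3 G4 E3 D4 F3 C#4 D4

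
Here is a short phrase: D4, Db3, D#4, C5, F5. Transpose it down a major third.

Bb3 Bbb2 B3 Ab4 Db5

D4 becomes Bb3
Db3 becomes Bbb2
D#4 becomes B3
C5 becomes Ab4
F5 becomes Db5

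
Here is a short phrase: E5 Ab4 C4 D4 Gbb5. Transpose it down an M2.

E5: a second down reaches D, and 2 semitones makes it D5.
A major second down from Ab4 gives Gb4.
A major second down from C4 gives Bb3.
A major second down from D4 gives C4.
Gbb5 down a major second is Fbb5.

D5 Gb4 Bb3 C4 Fbb5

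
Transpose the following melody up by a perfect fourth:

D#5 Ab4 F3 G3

A perfect fourth up from D#5 gives G#5.
Ab4: a fourth up reaches D, and 5 semitones makes it Db5.
A perfect fourth up from F3 gives Bb3.
G3: a fourth up reaches C, and 5 semitones makes it C4.

G#5 Db5 Bb3 C4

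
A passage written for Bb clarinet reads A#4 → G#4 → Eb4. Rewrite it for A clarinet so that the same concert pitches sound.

B4 A4 Fb4

First find concert pitch: the Bb clarinet sounds a major second below written, so A#4 G#4 Eb4 sounds G#4 F#4 Db4.
Then write for A clarinet: it sounds a minor third below written, so the part must be a minor third above concert.
G#4 → B4
F#4 → A4
Db4 → Fb4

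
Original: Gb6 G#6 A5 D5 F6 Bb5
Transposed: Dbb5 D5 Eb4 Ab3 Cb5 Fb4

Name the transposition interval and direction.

down an augmented eleventh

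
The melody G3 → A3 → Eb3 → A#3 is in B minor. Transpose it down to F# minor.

D3 E3 Bb2 E#3

B minor to F# minor down is a perfect fourth, so every note moves down by that interval.
G3 gives D3
A3 gives E3
Eb3 gives Bb2
A#3 gives E#3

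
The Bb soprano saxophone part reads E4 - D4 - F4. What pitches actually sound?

Written C4 on the Bb soprano saxophone sounds as Bb3, a major second lower; apply that shift to every note.
E4 to D4
D4 to C4
F4 to Eb4

D4 C4 Eb4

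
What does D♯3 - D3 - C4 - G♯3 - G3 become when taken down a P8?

A perfect octave down from D#3 gives D#2.
D3: an octave down reaches D, and 12 semitones makes it D2.
C4: an octave down reaches C, and 12 semitones makes it C3.
A perfect octave down from G#3 gives G#2.
G3: an octave down reaches G, and 12 semitones makes it G2.

D#2 D2 C3 G#2 G2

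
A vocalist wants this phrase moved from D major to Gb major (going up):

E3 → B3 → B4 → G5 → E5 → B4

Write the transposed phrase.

From D up to Gb is a diminished fourth; apply that to each pitch.
E3 becomes Ab3
B3 becomes Eb4
B4 becomes Eb5
G5 becomes Cb6
E5 becomes Ab5
B4 becomes Eb5

Ab3 Eb4 Eb5 Cb6 Ab5 Eb5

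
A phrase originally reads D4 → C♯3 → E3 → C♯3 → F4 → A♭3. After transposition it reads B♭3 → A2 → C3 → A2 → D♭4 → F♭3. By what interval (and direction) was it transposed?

From D4 to Bb3 is 3 letter names — a third of some quality.
Bb3 to D4 is 4 semitones, which makes it a major third; the second version is lower, so the direction is down.
Checking another pair — Ab3 → Fb3 — gives the same interval.

down a major third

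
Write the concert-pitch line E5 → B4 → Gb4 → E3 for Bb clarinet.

F#5 C#5 Ab4 F#3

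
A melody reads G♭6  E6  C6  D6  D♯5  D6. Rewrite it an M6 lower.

Gb6 to Bbb5
E6 to G5
C6 to Eb5
D6 to F5
D#5 to F#4
D6 to F5

Bbb5 G5 Eb5 F5 F#4 F5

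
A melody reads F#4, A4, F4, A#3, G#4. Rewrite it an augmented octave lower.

F#4 becomes F3
A4 becomes Ab3
F4 becomes Fb3
A#3 becomes A2
G#4 becomes G3

F3 Ab3 Fb3 A2 G3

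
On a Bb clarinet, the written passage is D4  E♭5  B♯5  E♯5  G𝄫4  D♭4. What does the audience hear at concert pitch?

C4 Db5 A#5 D#5 Fbb4 Cb4

The Bb clarinet sounds a major second below written, so transpose each written note down a major second.
D4 to C4
Eb5 to Db5
B#5 to A#5
E#5 to D#5
Gbb4 to Fbb4
Db4 to Cb4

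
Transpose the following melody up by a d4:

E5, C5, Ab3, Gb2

Ab5 Fb5 Dbb4 Cbb3

A diminished fourth up from E5 gives Ab5.
C5 up a diminished fourth is Fb5.
A diminished fourth up from Ab3 gives Dbb4.
Gb2: a fourth up reaches C, and 4 semitones makes it Cbb3.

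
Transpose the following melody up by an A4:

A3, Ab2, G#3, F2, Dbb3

D#4 D3 C##4 B2 Gb3

A3 up an augmented fourth is D#4.
An augmented fourth up from Ab2 gives D3.
An augmented fourth up from G#3 gives C##4.
An augmented fourth up from F2 gives B2.
Dbb3 up an augmented fourth is Gb3.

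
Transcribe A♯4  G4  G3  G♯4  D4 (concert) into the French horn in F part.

E#5 D5 D4 D#5 A4

The French horn in F sounds a perfect fifth below written, so the written part must be a perfect fifth above concert — transpose each note up.
A#4 to E#5
G4 to D5
G3 to D4
G#4 to D#5
D4 to A4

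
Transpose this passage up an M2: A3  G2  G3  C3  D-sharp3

B3 A2 A3 D3 E#3

A3 up a major second is B3.
A major second up from G2 gives A2.
A major second up from G3 gives A3.
A major second up from C3 gives D3.
A major second up from D#3 gives E#3.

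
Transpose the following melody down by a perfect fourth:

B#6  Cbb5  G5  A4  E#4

F##6 Gbb4 D5 E4 B#3

B#6 -> F##6
Cbb5 -> Gbb4
G5 -> D5
A4 -> E4
E#4 -> B#3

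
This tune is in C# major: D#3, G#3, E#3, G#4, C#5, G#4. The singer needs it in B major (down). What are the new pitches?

C#3 F#3 D#3 F#4 B4 F#4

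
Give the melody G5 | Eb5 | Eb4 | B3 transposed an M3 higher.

B5 G5 G4 D#4

A major third up from G5 gives B5.
Eb5: a third up reaches G, and 4 semitones makes it G5.
Eb4: a third up reaches G, and 4 semitones makes it G4.
B3 up a major third is D#4.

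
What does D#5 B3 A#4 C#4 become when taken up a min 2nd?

E5 C4 B4 D4

D#5 → E5
B3 → C4
A#4 → B4
C#4 → D4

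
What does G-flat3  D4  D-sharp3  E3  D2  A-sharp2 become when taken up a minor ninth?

Abb4 Eb5 E4 F4 Eb3 B3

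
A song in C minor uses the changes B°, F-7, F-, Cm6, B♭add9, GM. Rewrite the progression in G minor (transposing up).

F#° C-7 C- Gm6 Fadd9 DM

C minor up to G minor is a perfect fifth; each chord root moves by that interval while the quality stays the same.
B°: root B up a perfect fifth → F#, giving F#°.
F-7: root F up a perfect fifth → C, giving C-7.
F-: root F up a perfect fifth → C, giving C-.
Cm6: root C up a perfect fifth → G, giving Gm6.
B♭add9: root B♭ up a perfect fifth → F, giving Fadd9.
GM: root G up a perfect fifth → D, giving DM.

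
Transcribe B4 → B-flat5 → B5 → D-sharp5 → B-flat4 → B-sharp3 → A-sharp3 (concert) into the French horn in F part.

The French horn in F sounds a perfect fifth below written, so the written part must be a perfect fifth above concert — transpose each note up.
B4 to F#5
Bb5 to F6
B5 to F#6
D#5 to A#5
Bb4 to F5
B#3 to F##4
A#3 to E#4

F#5 F6 F#6 A#5 F5 F##4 E#4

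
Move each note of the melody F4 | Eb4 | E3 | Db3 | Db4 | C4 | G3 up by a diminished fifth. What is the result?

Cb5 Bbb4 Bb3 Abb3 Abb4 Gb4 Db4

F4 becomes Cb5
Eb4 becomes Bbb4
E3 becomes Bb3
Db3 becomes Abb3
Db4 becomes Abb4
C4 becomes Gb4
G3 becomes Db4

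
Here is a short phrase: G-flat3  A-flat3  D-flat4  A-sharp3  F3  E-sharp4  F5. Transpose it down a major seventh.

A major seventh down from Gb3 gives Abb2.
Ab3: a seventh down reaches B, and 11 semitones makes it Bbb2.
Db4: a seventh down reaches E, and 11 semitones makes it Ebb3.
A#3 down a major seventh is B2.
F3 down a major seventh is Gb2.
E#4 down a major seventh is F#3.
F5: a seventh down reaches G, and 11 semitones makes it Gb4.

Abb2 Bbb2 Ebb3 B2 Gb2 F#3 Gb4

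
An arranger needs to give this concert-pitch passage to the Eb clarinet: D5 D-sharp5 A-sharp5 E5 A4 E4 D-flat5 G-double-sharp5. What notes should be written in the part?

B4 B#4 F##5 C#5 F#4 C#4 Bb4 E##5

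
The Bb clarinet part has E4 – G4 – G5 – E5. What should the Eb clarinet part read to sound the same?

First find concert pitch: the Bb clarinet sounds a major second below written, so E4 G4 G5 E5 sounds D4 F4 F5 D5.
Then write for Eb clarinet: it sounds a minor third above written, so the part must be a minor third below concert.
D4 → B3
F4 → D4
F5 → D5
D5 → B4

B3 D4 D5 B4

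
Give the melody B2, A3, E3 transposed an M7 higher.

A#3 G#4 D#4

B2: a seventh up reaches A, and 11 semitones makes it A#3.
A major seventh up from A3 gives G#4.
E3: a seventh up reaches D, and 11 semitones makes it D#4.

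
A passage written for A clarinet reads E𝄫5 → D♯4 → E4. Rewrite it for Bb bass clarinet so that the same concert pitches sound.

Db6 C##5 D#5

First find concert pitch: the A clarinet sounds a minor third below written, so E𝄫5 D♯4 E4 sounds Cb5 B#3 C#4.
Then write for Bb bass clarinet: it sounds a major ninth below written, so the part must be a major ninth above concert.
Cb5 → Db6
B#3 → C##5
C#4 → D#5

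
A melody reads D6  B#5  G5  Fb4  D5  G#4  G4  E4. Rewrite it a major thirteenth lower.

D6 -> F4
B#5 -> D#4
G5 -> Bb3
Fb4 -> Abb2
D5 -> F3
G#4 -> B2
G4 -> Bb2
E4 -> G2

F4 D#4 Bb3 Abb2 F3 B2 Bb2 G2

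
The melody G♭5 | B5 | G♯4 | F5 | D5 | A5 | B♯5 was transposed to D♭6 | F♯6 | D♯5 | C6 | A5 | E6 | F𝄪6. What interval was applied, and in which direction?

Take the first pair: Gb5 → Db6. G to D spans 5 letter names, so the interval is some kind of fifth.
Gb5 to Db6 is 7 semitones, which makes it a perfect fifth; the second version is higher, so the direction is up.
Checking another pair — B#5 → F##6 — gives the same interval.

up a perfect fifth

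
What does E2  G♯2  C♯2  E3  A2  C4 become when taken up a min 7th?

D3 F#3 B2 D4 G3 Bb4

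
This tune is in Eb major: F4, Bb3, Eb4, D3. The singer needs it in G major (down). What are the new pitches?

From Eb down to G is a minor sixth; apply that to each pitch.
F4 → A3
Bb3 → D3
Eb4 → G3
D3 → F#2

A3 D3 G3 F#2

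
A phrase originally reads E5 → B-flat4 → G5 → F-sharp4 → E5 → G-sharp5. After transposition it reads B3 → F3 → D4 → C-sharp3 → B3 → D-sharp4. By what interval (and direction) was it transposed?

From E5 to B3 is 11 letter names — an eleventh of some quality.
B3 to E5 is 17 semitones, which makes it a perfect eleventh; the second version is lower, so the direction is down.
Checking another pair — G#5 → D#4 — gives the same interval.

down a perfect eleventh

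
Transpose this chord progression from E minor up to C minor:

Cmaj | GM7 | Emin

E minor up to C minor is a minor sixth; each chord root moves by that interval while the quality stays the same.
Cmaj: root C up a minor sixth → Ab, giving Abmaj.
GM7: root G up a minor sixth → Eb, giving EbM7.
Emin: root E up a minor sixth → C, giving Cmin.

Abmaj EbM7 Cmin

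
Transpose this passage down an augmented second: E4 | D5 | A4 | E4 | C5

Db4 Cb5 Gb4 Db4 Bbb4

E4 → Db4
D5 → Cb5
A4 → Gb4
E4 → Db4
C5 → Bbb4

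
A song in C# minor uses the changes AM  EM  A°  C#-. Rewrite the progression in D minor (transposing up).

C# minor up to D minor is a minor second; each chord root moves by that interval while the quality stays the same.
AM: root A up a minor second → Bb, giving BbM.
EM: root E up a minor second → F, giving FM.
A°: root A up a minor second → Bb, giving Bb°.
C#-: root C# up a minor second → D, giving D-.

BbM FM Bb° D-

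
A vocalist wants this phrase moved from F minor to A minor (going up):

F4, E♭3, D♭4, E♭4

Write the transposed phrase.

A4 G3 F4 G4

F minor to A minor up is a major third, so every note moves up by that interval.
F4 becomes A4
Eb3 becomes G3
Db4 becomes F4
Eb4 becomes G4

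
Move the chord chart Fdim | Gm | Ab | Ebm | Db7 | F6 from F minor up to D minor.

Ddim Em F Cm Bb7 D6

F minor up to D minor is a major sixth; each chord root moves by that interval while the quality stays the same.
Fdim: root F up a major sixth → D, giving Ddim.
Gm: root G up a major sixth → E, giving Em.
Ab: root Ab up a major sixth → F, giving F.
Ebm: root Eb up a major sixth → C, giving Cm.
Db7: root Db up a major sixth → Bb, giving Bb7.
F6: root F up a major sixth → D, giving D6.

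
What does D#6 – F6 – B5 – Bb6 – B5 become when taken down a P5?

D#6: a fifth down reaches G, and 7 semitones makes it G#5.
F6 down a perfect fifth is Bb5.
B5: a fifth down reaches E, and 7 semitones makes it E5.
A perfect fifth down from Bb6 gives Eb6.
B5: a fifth down reaches E, and 7 semitones makes it E5.

G#5 Bb5 E5 Eb6 E5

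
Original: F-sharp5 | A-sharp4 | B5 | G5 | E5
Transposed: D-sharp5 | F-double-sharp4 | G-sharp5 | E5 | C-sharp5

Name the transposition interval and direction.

From F#5 to D#5 is 3 letter names — a third of some quality.
D#5 to F#5 is 3 semitones, which makes it a minor third; the second version is lower, so the direction is down.
Checking another pair — E5 → C#5 — gives the same interval.

down a minor third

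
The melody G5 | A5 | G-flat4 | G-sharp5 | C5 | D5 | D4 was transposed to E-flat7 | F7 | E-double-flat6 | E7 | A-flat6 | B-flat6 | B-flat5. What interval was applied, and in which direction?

up a minor thirteenth

Take the first pair: G5 → Eb7. G to E spans 13 letter names, so the interval is some kind of thirteenth.
G5 to Eb7 is 20 semitones, which makes it a minor thirteenth; the second version is higher, so the direction is up.
Checking another pair — D4 → Bb5 — gives the same interval.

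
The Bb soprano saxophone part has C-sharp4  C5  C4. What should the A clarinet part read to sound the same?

First find concert pitch: the Bb soprano saxophone sounds a major second below written, so C-sharp4 C5 C4 sounds B3 Bb4 Bb3.
Then write for A clarinet: it sounds a minor third below written, so the part must be a minor third above concert.
B3 → D4
Bb4 → Db5
Bb3 → Db4

D4 Db5 Db4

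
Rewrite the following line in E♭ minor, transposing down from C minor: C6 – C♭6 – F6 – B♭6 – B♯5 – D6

Eb5 Ebb5 Ab5 Db6 D#5 F5

From C down to E♭ is a major sixth; apply that to each pitch.
C6 gives Eb5
Cb6 gives Ebb5
F6 gives Ab5
Bb6 gives Db6
B#5 gives D#5
D6 gives F5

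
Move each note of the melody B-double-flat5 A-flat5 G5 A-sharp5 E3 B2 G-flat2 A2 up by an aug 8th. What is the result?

Bbb5 becomes Bb6
Ab5 becomes A6
G5 becomes G#6
A#5 becomes A##6
E3 becomes E#4
B2 becomes B#3
Gb2 becomes G3
A2 becomes A#3

Bb6 A6 G#6 A##6 E#4 B#3 G3 A#3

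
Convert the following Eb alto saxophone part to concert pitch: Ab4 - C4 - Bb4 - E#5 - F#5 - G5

The Eb alto saxophone sounds a major sixth below written, so transpose each written note down a major sixth.
Ab4 -> Cb4
C4 -> Eb3
Bb4 -> Db4
E#5 -> G#4
F#5 -> A4
G5 -> Bb4

Cb4 Eb3 Db4 G#4 A4 Bb4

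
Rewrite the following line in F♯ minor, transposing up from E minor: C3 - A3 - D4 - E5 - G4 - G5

D3 B3 E4 F#5 A4 A5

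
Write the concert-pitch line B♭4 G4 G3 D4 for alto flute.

The alto flute sounds a perfect fourth below written, so the written part must be a perfect fourth above concert — transpose each note up.
Bb4 becomes Eb5
G4 becomes C5
G3 becomes C4
D4 becomes G4

Eb5 C5 C4 G4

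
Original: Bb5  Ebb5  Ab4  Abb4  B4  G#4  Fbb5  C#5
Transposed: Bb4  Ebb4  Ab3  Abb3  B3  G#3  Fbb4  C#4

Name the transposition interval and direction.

down a perfect octave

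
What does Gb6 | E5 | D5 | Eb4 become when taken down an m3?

Gb6 gives Eb6
E5 gives C#5
D5 gives B4
Eb4 gives C4

Eb6 C#5 B4 C4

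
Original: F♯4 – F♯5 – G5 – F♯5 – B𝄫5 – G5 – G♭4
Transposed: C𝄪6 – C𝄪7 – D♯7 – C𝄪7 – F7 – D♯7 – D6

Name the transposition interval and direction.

up an augmented twelfth

From F#4 to C##6 is 12 letter names — a twelfth of some quality.
F#4 to C##6 is 20 semitones, which makes it an augmented twelfth; the second version is higher, so the direction is up.
Checking another pair — Gb4 → D6 — gives the same interval.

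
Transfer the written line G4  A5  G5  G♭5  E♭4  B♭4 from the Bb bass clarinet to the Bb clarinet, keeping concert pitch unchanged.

First find concert pitch: the Bb bass clarinet sounds a major ninth below written, so G4 A5 G5 G♭5 E♭4 B♭4 sounds F3 G4 F4 Fb4 Db3 Ab3.
Then write for Bb clarinet: it sounds a major second below written, so the part must be a major second above concert.
F3 → G3
G4 → A4
F4 → G4
Fb4 → Gb4
Db3 → Eb3
Ab3 → Bb3

G3 A4 G4 Gb4 Eb3 Bb3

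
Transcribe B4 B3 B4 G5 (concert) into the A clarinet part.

The A clarinet sounds a minor third below written, so the written part must be a minor third above concert — transpose each note up.
B4 -> D5
B3 -> D4
B4 -> D5
G5 -> Bb5

D5 D4 D5 Bb5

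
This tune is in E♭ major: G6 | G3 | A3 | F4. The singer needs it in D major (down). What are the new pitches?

F#6 F#3 G#3 E4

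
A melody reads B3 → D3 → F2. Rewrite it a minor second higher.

A minor second up from B3 gives C4.
D3: a second up reaches E, and 1 semitone makes it Eb3.
F2: a second up reaches G, and 1 semitone makes it Gb2.

C4 Eb3 Gb2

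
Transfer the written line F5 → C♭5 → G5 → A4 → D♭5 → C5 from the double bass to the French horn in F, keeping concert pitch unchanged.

C5 Gb4 D5 E4 Ab4 G4

First find concert pitch: the double bass sounds a perfect octave below written, so F5 C♭5 G5 A4 D♭5 C5 sounds F4 Cb4 G4 A3 Db4 C4.
Then write for French horn in F: it sounds a perfect fifth below written, so the part must be a perfect fifth above concert.
F4 → C5
Cb4 → Gb4
G4 → D5
A3 → E4
Db4 → Ab4
C4 → G4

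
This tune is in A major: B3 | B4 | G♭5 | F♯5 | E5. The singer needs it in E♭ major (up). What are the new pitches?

From A up to E♭ is a diminished fifth; apply that to each pitch.
B3 → F4
B4 → F5
Gb5 → Dbb6
F#5 → C6
E5 → Bb5

F4 F5 Dbb6 C6 Bb5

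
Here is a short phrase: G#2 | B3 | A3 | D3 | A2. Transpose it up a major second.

A major second up from G#2 gives A#2.
B3: a second up reaches C, and 2 semitones makes it C#4.
A major second up from A3 gives B3.
A major second up from D3 gives E3.
A2: a second up reaches B, and 2 semitones makes it B2.

A#2 C#4 B3 E3 B2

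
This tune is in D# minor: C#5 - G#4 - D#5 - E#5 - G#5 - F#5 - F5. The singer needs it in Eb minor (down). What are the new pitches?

D# minor to Eb minor down is an augmented seventh, so every note moves down by that interval.
C#5 gives Db4
G#4 gives Ab3
D#5 gives Eb4
E#5 gives F4
G#5 gives Ab4
F#5 gives Gb4
F5 gives Gbb4

Db4 Ab3 Eb4 F4 Ab4 Gb4 Gbb4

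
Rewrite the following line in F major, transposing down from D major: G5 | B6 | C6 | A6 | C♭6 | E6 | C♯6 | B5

D major to F major down is a major sixth, so every note moves down by that interval.
G5 becomes Bb4
B6 becomes D6
C6 becomes Eb5
A6 becomes C6
Cb6 becomes Ebb5
E6 becomes G5
C#6 becomes E5
B5 becomes D5

Bb4 D6 Eb5 C6 Ebb5 G5 E5 D5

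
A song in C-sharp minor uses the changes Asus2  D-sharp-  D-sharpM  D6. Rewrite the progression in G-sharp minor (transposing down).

Esus2 A#- A#M A6

C-sharp minor down to G-sharp minor is a perfect fourth; each chord root moves by that interval while the quality stays the same.
Asus2: root A down a perfect fourth → E, giving Esus2.
D-sharp-: root D-sharp down a perfect fourth → A#, giving A#-.
D-sharpM: root D-sharp down a perfect fourth → A#, giving A#M.
D6: root D down a perfect fourth → A, giving A6.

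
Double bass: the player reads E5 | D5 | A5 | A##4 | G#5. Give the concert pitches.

The double bass sounds a perfect octave below written, so transpose each written note down a perfect octave.
E5 → E4
D5 → D4
A5 → A4
A##4 → A##3
G#5 → G#4

E4 D4 A4 A##3 G#4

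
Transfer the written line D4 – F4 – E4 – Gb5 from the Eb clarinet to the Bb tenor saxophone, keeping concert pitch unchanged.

First find concert pitch: the Eb clarinet sounds a minor third above written, so D4 F4 E4 Gb5 sounds F4 Ab4 G4 Bbb5.
Then write for Bb tenor saxophone: it sounds a major ninth below written, so the part must be a major ninth above concert.
F4 → G5
Ab4 → Bb5
G4 → A5
Bbb5 → Cb7

G5 Bb5 A5 Cb7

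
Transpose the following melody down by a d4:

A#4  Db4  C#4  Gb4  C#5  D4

E##4 A3 G##3 D4 G##4 A#3

A#4 to E##4
Db4 to A3
C#4 to G##3
Gb4 to D4
C#5 to G##4
D4 to A#3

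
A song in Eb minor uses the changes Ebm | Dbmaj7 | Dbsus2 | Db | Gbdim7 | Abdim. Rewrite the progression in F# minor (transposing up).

F#m Emaj7 Esus2 E Adim7 Bdim

Eb minor up to F# minor is an augmented second; each chord root moves by that interval while the quality stays the same.
Ebm: root Eb up an augmented second → F#, giving F#m.
Dbmaj7: root Db up an augmented second → E, giving Emaj7.
Dbsus2: root Db up an augmented second → E, giving Esus2.
Db: root Db up an augmented second → E, giving E.
Gbdim7: root Gb up an augmented second → A, giving Adim7.
Abdim: root Ab up an augmented second → B, giving Bdim.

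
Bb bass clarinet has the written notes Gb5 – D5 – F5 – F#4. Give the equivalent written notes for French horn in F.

Cb5 G4 Bb4 B3

First find concert pitch: the Bb bass clarinet sounds a major ninth below written, so Gb5 D5 F5 F#4 sounds Fb4 C4 Eb4 E3.
Then write for French horn in F: it sounds a perfect fifth below written, so the part must be a perfect fifth above concert.
Fb4 → Cb5
C4 → G4
Eb4 → Bb4
E3 → B3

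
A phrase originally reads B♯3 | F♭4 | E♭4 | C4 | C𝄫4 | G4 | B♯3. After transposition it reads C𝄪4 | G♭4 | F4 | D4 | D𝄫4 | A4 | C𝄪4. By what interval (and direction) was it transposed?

From B#3 to C##4 is 2 letter names — a second of some quality.
B#3 to C##4 is 2 semitones, which makes it a major second; the second version is higher, so the direction is up.
Checking another pair — B#3 → C##4 — gives the same interval.

up a major second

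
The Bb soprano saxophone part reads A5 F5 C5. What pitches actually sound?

The Bb soprano saxophone sounds a major second below written, so transpose each written note down a major second.
A5 to G5
F5 to Eb5
C5 to Bb4

G5 Eb5 Bb4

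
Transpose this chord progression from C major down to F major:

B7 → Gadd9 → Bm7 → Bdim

C major down to F major is a perfect fifth; each chord root moves by that interval while the quality stays the same.
B7: root B down a perfect fifth → E, giving E7.
Gadd9: root G down a perfect fifth → C, giving Cadd9.
Bm7: root B down a perfect fifth → E, giving Em7.
Bdim: root B down a perfect fifth → E, giving Edim.

E7 Cadd9 Em7 Edim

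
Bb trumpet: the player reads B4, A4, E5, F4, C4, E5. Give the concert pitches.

A4 G4 D5 Eb4 Bb3 D5

The Bb trumpet sounds a major second below written, so transpose each written note down a major second.
B4 becomes A4
A4 becomes G4
E5 becomes D5
F4 becomes Eb4
C4 becomes Bb3
E5 becomes D5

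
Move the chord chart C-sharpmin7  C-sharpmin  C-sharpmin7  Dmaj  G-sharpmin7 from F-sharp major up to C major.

Gmin7 Gmin Gmin7 Abmaj Dmin7

F-sharp major up to C major is a diminished fifth; each chord root moves by that interval while the quality stays the same.
C-sharpmin7: root C-sharp up a diminished fifth → G, giving Gmin7.
C-sharpmin: root C-sharp up a diminished fifth → G, giving Gmin.
C-sharpmin7: root C-sharp up a diminished fifth → G, giving Gmin7.
Dmaj: root D up a diminished fifth → Ab, giving Abmaj.
G-sharpmin7: root G-sharp up a diminished fifth → D, giving Dmin7.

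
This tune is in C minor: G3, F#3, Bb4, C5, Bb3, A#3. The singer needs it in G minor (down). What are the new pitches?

D3 C#3 F4 G4 F3 E#3

C minor to G minor down is a perfect fourth, so every note moves down by that interval.
G3 becomes D3
F#3 becomes C#3
Bb4 becomes F4
C5 becomes G4
Bb3 becomes F3
A#3 becomes E#3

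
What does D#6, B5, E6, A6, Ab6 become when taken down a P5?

G#5 E5 A5 D6 Db6

D#6 down a perfect fifth is G#5.
B5: a fifth down reaches E, and 7 semitones makes it E5.
A perfect fifth down from E6 gives A5.
A6 down a perfect fifth is D6.
Ab6 down a perfect fifth is Db6.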